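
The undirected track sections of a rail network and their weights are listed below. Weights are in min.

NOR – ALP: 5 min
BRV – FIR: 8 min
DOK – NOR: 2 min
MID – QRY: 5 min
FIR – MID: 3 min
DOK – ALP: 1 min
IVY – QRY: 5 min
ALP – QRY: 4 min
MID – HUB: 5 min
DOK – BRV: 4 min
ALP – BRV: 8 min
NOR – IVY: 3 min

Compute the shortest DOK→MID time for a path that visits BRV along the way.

15 min

Best DOK to BRV: DOK → BRV costing 4
Shortest BRV→MID: BRV → FIR → MID = 11
Total via BRV: 4 + 11 = 15 min.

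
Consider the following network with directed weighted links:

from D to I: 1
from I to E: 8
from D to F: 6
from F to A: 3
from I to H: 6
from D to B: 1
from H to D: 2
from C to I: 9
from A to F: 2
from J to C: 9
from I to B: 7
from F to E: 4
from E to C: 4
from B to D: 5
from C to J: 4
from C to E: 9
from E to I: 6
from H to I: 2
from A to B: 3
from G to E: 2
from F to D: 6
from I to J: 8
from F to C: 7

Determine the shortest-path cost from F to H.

13

Shortest distances from F:
F: 0
A: 3  (via F)
E: 4  (via F)
B: 6  (via A)
D: 6  (via F)
C: 7  (via F)
I: 7  (via D)
J: 11  (via C)
H: 13  (via I)
Shortest route: F → D → I → H = 13.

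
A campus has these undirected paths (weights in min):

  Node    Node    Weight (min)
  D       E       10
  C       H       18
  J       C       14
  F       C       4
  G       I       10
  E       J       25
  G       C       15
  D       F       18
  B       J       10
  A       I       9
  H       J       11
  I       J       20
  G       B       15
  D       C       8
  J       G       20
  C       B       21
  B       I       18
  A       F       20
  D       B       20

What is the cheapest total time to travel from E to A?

Enumerating some paths:
E–D–C–G–I–A: 10+8+15+10+9 = 52
E–D–F–A: 10+18+20 = 48
E–D–C–F–A: 10+8+4+20 = 42
E–J–I–A: 25+20+9 = 54
Cheapest is E–D–C–F–A at 42 min.

42 min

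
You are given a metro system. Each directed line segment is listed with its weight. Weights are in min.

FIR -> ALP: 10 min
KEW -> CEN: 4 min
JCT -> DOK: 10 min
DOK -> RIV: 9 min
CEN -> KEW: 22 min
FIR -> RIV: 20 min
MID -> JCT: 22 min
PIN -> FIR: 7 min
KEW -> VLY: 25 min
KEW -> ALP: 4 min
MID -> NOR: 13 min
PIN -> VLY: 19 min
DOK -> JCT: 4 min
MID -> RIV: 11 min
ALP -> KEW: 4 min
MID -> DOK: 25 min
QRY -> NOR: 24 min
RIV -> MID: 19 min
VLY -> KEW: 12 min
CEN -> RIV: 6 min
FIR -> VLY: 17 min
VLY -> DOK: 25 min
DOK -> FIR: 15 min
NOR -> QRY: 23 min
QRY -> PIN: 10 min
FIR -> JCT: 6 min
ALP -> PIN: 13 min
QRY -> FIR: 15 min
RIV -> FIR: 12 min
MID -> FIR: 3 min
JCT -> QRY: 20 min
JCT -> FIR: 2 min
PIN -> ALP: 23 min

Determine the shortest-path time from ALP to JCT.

26 min

Settle nodes by increasing distance from ALP:
ALP: 0
KEW: 4  (via ALP)
CEN: 8  (via KEW)
PIN: 13  (via ALP)
RIV: 14  (via CEN)
FIR: 20  (via PIN)
JCT: 26  (via FIR)
Shortest route: ALP → PIN → FIR → JCT = 26 min.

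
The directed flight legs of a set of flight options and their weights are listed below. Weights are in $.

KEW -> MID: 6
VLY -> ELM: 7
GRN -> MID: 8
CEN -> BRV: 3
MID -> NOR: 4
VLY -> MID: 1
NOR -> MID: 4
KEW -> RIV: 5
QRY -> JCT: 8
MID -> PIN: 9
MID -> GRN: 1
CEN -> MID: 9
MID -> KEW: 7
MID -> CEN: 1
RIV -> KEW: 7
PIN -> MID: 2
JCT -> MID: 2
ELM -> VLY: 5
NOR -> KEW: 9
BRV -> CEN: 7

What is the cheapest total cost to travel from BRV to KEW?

$23

Settle nodes by increasing distance from BRV:
BRV: 0
CEN: 7  (via BRV)
MID: 16  (via CEN)
GRN: 17  (via MID)
NOR: 20  (via MID)
KEW: 23  (via MID)
Shortest route: BRV–CEN–MID–KEW = $23.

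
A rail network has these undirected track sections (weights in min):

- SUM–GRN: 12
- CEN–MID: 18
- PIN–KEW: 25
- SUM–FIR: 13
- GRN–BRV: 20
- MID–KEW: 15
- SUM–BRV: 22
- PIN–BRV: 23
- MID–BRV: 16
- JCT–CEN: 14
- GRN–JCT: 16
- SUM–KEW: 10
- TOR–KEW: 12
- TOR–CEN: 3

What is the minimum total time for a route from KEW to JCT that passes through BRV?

Best KEW to BRV: KEW–MID–BRV costing 31
Best BRV to JCT: BRV–GRN–JCT costing 36
Total via BRV: 31 + 36 = 67 min.

67 min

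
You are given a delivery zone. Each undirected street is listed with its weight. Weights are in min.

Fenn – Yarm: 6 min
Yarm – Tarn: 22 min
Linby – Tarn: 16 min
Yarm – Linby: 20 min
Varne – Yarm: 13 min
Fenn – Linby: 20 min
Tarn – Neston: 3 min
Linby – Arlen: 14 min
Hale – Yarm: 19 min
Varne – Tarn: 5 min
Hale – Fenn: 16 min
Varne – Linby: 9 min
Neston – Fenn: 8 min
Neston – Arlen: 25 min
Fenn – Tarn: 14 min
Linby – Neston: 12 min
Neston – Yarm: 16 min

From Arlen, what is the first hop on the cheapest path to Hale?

Neston

Candidate routes:
Arlen–Neston–Fenn–Hale: 25+8+16 = 49
Arlen–Linby–Fenn–Hale: 14+20+16 = 50
Arlen–Linby–Yarm–Hale: 14+20+19 = 53
Arlen–Linby–Neston–Fenn–Hale: 14+12+8+16 = 50
Cheapest is Arlen–Neston–Fenn–Hale at 49 min.
So from Arlen the first move is to Neston.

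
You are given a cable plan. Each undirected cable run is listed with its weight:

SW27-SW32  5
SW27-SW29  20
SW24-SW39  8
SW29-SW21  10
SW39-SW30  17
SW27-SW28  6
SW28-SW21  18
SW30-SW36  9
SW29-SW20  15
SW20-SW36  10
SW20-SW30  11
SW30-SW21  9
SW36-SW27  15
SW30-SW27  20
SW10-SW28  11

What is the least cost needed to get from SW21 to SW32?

29

Candidate routes:
SW21–SW28–SW27–SW32: 18+6+5 = 29
SW21–SW30–SW27–SW32: 9+20+5 = 34
SW21–SW30–SW36–SW27–SW32: 9+9+15+5 = 38
SW21–SW29–SW27–SW32: 10+20+5 = 35
Cheapest is SW21–SW28–SW27–SW32 at 29.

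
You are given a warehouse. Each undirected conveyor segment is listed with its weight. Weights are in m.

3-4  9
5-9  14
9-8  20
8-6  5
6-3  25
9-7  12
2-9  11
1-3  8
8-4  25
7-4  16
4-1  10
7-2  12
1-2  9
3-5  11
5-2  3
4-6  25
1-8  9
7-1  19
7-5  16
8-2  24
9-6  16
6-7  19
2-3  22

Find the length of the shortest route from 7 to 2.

12 m

Shortest distances from 7:
7: 0
2: 12  (via 7)
Shortest route: 7 → 2 = 12 m.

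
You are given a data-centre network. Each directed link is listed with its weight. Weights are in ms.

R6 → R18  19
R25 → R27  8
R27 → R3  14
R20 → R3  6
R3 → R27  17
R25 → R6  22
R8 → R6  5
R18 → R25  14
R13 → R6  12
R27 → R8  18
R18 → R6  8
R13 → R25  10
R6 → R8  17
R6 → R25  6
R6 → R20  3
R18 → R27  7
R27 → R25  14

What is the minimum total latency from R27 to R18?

42 ms

Settle nodes by increasing distance from R27:
R27: 0
R3: 14  (via R27)
R25: 14  (via R27)
R8: 18  (via R27)
R6: 23  (via R8)
R20: 26  (via R6)
R18: 42  (via R6)
Shortest route: R27–R8–R6–R18 = 42 ms.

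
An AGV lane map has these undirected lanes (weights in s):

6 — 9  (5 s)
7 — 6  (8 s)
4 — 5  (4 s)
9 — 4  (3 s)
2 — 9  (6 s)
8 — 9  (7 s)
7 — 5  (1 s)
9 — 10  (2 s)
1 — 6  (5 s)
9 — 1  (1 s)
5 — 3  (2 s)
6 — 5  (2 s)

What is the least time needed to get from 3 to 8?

Candidate routes:
3–5–6–1–9–8: 2+2+5+1+7 = 17
3–5–7–6–9–8: 2+1+8+5+7 = 23
3–5–6–9–8: 2+2+5+7 = 16
The minimum is 16 s via 3–5–6–9–8.

16 s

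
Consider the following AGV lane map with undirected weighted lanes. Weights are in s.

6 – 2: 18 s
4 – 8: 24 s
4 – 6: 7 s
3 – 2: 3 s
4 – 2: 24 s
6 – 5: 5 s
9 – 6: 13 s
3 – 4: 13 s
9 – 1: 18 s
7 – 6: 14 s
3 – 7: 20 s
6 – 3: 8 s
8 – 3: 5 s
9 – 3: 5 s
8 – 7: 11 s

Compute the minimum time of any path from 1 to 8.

Enumerating some paths:
1–9–3–7–8: 18+5+20+11 = 54
1–9–3–8: 18+5+5 = 28
1–9–6–3–8: 18+13+8+5 = 44
The minimum is 28 s via 1–9–3–8.

28 s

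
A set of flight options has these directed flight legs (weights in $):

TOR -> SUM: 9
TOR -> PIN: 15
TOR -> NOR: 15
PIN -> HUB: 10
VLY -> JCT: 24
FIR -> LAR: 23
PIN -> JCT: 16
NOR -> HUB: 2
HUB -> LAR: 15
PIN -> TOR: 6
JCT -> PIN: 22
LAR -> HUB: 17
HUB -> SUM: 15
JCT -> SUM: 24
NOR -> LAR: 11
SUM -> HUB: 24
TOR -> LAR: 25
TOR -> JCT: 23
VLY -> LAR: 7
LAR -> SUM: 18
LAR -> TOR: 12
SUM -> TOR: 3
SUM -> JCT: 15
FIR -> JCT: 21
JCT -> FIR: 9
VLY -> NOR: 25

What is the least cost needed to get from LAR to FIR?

Enumerating some paths:
LAR–TOR–JCT–FIR: 12+23+9 = 44
LAR–TOR–PIN–JCT–FIR: 12+15+16+9 = 52
LAR–TOR–SUM–JCT–FIR: 12+9+15+9 = 45
LAR–SUM–JCT–FIR: 18+15+9 = 42
The minimum is $42 via LAR–SUM–JCT–FIR.

$42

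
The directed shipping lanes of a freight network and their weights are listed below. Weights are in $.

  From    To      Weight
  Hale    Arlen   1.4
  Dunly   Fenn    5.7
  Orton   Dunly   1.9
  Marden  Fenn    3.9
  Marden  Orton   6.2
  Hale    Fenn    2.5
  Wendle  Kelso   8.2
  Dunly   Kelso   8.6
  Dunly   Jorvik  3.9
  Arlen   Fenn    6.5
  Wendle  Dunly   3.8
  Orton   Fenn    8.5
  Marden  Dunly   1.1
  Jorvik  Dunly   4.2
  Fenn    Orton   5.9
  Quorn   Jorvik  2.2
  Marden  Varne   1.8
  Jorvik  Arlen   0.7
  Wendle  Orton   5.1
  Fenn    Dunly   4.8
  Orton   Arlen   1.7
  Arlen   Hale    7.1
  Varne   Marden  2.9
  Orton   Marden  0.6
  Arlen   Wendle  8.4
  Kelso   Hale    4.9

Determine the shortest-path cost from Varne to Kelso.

Compare a few routes:
Varne → Marden → Orton → Dunly → Kelso: 2.9+6.2+1.9+8.6 = 19.6
Varne → Marden → Dunly → Kelso: 2.9+1.1+8.6 = 12.6
The minimum is $12.6 via Varne → Marden → Dunly → Kelso.

$12.6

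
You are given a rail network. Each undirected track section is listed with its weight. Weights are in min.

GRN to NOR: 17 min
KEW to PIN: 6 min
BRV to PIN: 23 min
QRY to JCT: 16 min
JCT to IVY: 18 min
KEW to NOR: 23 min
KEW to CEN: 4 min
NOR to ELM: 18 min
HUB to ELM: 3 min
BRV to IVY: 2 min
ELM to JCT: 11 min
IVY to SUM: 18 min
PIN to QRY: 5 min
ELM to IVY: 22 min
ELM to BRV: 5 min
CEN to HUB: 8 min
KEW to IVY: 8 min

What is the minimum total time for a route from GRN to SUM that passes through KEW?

66 min

Best GRN to KEW: GRN → NOR → KEW costing 40
Best KEW to SUM: KEW → IVY → SUM costing 26
Total via KEW: 40 + 26 = 66 min.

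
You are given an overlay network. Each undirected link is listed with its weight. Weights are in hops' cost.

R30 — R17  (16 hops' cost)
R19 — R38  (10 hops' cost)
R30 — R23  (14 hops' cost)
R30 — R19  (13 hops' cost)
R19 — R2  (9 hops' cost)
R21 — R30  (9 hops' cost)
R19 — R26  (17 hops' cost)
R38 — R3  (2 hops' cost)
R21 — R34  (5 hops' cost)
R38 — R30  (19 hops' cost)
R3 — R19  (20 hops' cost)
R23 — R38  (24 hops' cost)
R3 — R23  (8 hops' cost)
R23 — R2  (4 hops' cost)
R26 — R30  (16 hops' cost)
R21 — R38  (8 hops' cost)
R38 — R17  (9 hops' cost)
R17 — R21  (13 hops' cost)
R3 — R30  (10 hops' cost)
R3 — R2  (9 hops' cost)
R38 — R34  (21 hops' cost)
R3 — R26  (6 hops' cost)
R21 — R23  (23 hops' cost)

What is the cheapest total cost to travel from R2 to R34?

24 hops' cost

Settle nodes by increasing distance from R2:
R2: 0
R23: 4  (via R2)
R3: 9  (via R2)
R19: 9  (via R2)
R38: 11  (via R3)
R26: 15  (via R3)
R30: 18  (via R23)
R21: 19  (via R38)
R17: 20  (via R38)
R34: 24  (via R21)
Shortest route: R2–R3–R38–R21–R34 = 24 hops' cost.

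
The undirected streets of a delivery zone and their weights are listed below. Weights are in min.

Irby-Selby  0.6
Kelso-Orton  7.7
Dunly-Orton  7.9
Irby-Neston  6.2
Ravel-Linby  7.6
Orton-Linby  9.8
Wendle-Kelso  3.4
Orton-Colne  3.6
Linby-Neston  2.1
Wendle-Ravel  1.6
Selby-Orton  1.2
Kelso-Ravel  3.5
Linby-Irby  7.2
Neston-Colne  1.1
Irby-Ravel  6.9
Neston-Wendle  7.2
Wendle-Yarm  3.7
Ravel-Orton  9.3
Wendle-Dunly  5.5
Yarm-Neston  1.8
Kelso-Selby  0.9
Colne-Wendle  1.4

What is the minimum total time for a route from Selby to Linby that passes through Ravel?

Shortest Selby→Ravel: Selby → Kelso → Ravel = 4.4
Shortest Ravel→Linby: Ravel → Wendle → Colne → Neston → Linby = 6.2
Total via Ravel: 4.4 + 6.2 = 10.6 min.

10.6 min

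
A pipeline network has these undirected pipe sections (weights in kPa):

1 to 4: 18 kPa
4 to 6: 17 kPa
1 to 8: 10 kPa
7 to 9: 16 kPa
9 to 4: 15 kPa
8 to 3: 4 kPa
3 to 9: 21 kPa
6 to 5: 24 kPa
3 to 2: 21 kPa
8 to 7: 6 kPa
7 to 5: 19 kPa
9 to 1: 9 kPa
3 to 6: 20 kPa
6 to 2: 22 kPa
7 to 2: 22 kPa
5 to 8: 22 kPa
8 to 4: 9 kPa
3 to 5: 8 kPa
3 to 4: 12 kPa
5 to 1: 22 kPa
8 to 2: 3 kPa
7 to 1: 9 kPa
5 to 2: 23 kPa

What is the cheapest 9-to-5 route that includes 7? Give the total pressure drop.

34 kPa

Best 9 to 7: 9–7 costing 16
Best 7 to 5: 7–8–3–5 costing 18
Total via 7: 16 + 18 = 34 kPa.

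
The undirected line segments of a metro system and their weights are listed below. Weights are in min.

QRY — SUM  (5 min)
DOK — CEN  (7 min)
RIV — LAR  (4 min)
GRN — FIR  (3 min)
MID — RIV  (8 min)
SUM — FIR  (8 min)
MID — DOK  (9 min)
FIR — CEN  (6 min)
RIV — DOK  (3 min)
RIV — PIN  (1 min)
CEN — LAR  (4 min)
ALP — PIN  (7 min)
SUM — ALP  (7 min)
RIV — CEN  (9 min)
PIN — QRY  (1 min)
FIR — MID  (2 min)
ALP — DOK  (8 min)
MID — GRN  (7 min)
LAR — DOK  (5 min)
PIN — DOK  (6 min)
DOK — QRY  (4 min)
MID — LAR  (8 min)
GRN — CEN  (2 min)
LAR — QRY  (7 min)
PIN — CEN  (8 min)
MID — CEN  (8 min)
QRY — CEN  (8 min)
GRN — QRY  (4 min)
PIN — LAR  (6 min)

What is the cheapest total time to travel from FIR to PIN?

Shortest distances from FIR:
FIR: 0
MID: 2  (via FIR)
GRN: 3  (via FIR)
CEN: 5  (via GRN)
QRY: 7  (via GRN)
PIN: 8  (via QRY)
Shortest route: FIR → GRN → QRY → PIN = 8 min.

8 min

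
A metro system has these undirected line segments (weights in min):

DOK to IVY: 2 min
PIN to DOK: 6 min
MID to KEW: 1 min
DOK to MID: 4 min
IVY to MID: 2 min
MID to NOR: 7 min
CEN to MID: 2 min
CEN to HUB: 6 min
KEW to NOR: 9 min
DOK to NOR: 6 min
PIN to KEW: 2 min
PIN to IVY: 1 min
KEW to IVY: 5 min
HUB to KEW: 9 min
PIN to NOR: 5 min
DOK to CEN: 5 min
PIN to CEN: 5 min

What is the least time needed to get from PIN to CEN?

Compare a few routes:
PIN → CEN: 5 = 5
PIN → IVY → DOK → CEN: 1+2+5 = 8
PIN → IVY → KEW → MID → CEN: 1+5+1+2 = 9
Cheapest is PIN → CEN at 5 min.

5 min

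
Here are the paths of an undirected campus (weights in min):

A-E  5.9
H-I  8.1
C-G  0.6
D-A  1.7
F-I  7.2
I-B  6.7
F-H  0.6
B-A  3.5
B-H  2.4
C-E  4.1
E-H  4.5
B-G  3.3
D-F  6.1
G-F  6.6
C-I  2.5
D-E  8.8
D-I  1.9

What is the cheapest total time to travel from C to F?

Settle nodes by increasing distance from C:
C: 0
G: 0.6  (via C)
I: 2.5  (via C)
B: 3.9  (via G)
E: 4.1  (via C)
D: 4.4  (via I)
A: 6.1  (via D)
H: 6.3  (via B)
F: 6.9  (via H)
Shortest route: C → G → B → H → F = 6.9 min.

6.9 min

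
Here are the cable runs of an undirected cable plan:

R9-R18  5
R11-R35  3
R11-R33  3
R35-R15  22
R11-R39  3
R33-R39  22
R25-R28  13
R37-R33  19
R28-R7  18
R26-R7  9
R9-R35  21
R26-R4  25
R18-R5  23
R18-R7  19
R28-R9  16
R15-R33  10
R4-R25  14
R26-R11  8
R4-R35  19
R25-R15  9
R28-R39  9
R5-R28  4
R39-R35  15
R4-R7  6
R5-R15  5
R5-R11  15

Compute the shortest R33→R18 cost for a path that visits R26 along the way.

Shortest R33→R26: R33–R11–R26 = 11
Shortest R26→R18: R26–R7–R18 = 28
Total via R26: 11 + 28 = 39.

39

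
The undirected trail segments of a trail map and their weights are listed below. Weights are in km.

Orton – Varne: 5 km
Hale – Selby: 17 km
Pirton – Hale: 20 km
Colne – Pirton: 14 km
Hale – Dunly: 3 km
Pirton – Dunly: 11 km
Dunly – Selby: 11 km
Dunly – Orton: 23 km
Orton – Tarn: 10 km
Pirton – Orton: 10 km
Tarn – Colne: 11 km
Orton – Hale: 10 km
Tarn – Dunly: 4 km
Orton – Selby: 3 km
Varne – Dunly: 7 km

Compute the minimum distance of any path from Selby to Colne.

24 km

Candidate routes:
Selby → Dunly → Tarn → Colne: 11+4+11 = 26
Selby → Orton → Tarn → Colne: 3+10+11 = 24
The minimum is 24 km via Selby → Orton → Tarn → Colne.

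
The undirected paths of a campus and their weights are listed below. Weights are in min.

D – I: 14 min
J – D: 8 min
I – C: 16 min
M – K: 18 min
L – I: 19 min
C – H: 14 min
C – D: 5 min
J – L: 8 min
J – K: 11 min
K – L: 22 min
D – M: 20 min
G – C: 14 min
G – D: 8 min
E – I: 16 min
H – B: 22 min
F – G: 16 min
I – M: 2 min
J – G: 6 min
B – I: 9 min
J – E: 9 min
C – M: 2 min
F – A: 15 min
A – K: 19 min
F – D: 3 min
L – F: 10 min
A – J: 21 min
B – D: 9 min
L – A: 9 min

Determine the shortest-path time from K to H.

Shortest distances from K:
K: 0
J: 11  (via K)
G: 17  (via J)
M: 18  (via K)
A: 19  (via K)
D: 19  (via J)
L: 19  (via J)
C: 20  (via M)
E: 20  (via J)
I: 20  (via M)
F: 22  (via D)
B: 28  (via D)
H: 34  (via C)
Shortest route: K–M–C–H = 34 min.

34 min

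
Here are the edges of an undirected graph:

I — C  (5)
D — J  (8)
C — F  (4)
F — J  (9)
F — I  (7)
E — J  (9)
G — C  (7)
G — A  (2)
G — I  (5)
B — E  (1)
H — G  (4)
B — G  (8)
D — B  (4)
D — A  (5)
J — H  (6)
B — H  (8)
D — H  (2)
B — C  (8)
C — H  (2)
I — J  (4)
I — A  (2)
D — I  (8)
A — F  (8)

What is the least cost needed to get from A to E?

10

Compare a few routes:
A–I–D–B–E: 2+8+4+1 = 15
A–D–B–E: 5+4+1 = 10
A–G–B–E: 2+8+1 = 11
A–G–H–D–B–E: 2+4+2+4+1 = 13
The minimum is 10 via A–D–B–E.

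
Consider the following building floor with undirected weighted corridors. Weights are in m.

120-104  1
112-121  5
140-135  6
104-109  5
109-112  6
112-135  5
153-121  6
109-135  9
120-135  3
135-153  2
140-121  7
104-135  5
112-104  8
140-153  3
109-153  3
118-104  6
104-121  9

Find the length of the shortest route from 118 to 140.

15 m

Enumerating some paths:
118–104–120–135–153–140: 6+1+3+2+3 = 15
118–104–120–135–140: 6+1+3+6 = 16
Cheapest is 118–104–120–135–153–140 at 15 m.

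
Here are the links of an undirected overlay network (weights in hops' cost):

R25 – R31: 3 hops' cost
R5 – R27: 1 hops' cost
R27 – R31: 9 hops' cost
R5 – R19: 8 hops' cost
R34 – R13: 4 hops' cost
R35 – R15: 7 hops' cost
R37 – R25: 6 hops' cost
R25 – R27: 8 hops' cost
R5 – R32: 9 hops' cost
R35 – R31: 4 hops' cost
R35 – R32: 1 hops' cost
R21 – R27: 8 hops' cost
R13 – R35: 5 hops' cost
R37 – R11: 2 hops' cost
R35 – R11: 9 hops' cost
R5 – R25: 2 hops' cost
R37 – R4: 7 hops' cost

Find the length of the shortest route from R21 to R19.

Compare a few routes:
R21 - R27 - R25 - R5 - R19: 8+8+2+8 = 26
R21 - R27 - R5 - R19: 8+1+8 = 17
The minimum is 17 hops' cost via R21 - R27 - R5 - R19.

17 hops' cost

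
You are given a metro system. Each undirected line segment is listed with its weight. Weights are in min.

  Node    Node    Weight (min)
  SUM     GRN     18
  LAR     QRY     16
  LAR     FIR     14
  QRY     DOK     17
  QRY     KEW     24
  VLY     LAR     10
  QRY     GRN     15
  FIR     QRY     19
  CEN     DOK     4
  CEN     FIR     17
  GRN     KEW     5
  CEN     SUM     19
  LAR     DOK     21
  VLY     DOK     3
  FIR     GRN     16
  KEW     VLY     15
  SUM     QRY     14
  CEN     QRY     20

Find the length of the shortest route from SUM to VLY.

Shortest distances from SUM:
SUM: 0
QRY: 14  (via SUM)
GRN: 18  (via SUM)
CEN: 19  (via SUM)
KEW: 23  (via GRN)
DOK: 23  (via CEN)
VLY: 26  (via DOK)
Shortest route: SUM–CEN–DOK–VLY = 26 min.

26 min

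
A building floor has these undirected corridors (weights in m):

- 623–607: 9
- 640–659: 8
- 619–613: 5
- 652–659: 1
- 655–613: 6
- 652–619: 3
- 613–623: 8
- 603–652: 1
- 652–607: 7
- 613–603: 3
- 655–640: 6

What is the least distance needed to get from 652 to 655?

Candidate routes:
652 → 659 → 640 → 655: 1+8+6 = 15
652 → 619 → 613 → 655: 3+5+6 = 14
652 → 603 → 613 → 655: 1+3+6 = 10
The minimum is 10 m via 652 → 603 → 613 → 655.

10 m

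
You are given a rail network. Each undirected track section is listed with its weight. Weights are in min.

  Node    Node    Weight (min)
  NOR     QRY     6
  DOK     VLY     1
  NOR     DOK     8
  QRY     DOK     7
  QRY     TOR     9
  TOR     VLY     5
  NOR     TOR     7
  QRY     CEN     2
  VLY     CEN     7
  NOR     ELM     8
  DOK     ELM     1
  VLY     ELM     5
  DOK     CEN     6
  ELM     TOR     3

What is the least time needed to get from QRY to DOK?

7 min

Compare a few routes:
QRY → DOK: 7 = 7
QRY → CEN → DOK: 2+6 = 8
The minimum is 7 min via QRY → DOK.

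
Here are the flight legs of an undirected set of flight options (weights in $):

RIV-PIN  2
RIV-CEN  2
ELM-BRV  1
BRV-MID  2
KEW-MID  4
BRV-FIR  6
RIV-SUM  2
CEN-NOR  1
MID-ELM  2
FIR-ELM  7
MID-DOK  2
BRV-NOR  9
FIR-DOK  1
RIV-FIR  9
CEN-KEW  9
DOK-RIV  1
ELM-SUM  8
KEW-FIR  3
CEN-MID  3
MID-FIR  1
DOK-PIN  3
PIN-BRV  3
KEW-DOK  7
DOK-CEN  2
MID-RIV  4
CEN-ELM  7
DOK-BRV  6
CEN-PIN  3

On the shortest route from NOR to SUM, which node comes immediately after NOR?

CEN

Enumerating some paths:
NOR → CEN → DOK → RIV → SUM: 1+2+1+2 = 6
NOR → CEN → PIN → RIV → SUM: 1+3+2+2 = 8
NOR → CEN → RIV → SUM: 1+2+2 = 5
NOR → CEN → MID → DOK → RIV → SUM: 1+3+2+1+2 = 9
The minimum is $5 via NOR → CEN → RIV → SUM.
So from NOR the first move is to CEN.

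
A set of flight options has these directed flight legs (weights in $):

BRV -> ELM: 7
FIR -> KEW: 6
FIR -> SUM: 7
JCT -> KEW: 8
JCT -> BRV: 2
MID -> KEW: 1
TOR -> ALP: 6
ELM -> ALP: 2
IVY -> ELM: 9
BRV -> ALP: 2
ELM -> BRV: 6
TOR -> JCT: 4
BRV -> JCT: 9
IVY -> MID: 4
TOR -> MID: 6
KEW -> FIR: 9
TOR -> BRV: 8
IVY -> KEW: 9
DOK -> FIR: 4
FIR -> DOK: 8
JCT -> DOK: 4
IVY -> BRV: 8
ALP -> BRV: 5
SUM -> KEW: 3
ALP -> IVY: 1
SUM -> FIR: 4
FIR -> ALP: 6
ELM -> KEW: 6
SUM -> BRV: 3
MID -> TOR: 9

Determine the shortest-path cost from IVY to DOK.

$21

Candidate routes:
IVY–ELM–BRV–JCT–DOK: 9+6+9+4 = 28
IVY–KEW–FIR–DOK: 9+9+8 = 26
IVY–MID–KEW–FIR–DOK: 4+1+9+8 = 22
IVY–BRV–JCT–DOK: 8+9+4 = 21
Cheapest is IVY–BRV–JCT–DOK at $21.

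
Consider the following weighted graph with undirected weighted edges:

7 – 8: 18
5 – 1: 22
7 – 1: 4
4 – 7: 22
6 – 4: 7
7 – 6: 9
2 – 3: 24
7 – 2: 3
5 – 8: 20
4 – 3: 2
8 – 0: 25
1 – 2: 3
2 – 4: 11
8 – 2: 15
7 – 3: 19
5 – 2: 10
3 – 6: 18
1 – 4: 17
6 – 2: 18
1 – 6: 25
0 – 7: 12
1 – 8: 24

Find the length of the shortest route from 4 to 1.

14

Shortest distances from 4:
4: 0
3: 2  (via 4)
6: 7  (via 4)
2: 11  (via 4)
1: 14  (via 2)
Shortest route: 4 → 2 → 1 = 14.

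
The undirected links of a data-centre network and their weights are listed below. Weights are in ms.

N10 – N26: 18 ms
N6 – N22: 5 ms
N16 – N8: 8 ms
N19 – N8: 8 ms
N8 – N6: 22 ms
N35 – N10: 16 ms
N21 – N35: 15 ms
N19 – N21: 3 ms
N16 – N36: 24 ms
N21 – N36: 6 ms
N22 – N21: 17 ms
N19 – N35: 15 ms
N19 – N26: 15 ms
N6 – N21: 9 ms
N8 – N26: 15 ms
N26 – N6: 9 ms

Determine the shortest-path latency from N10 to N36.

37 ms

Candidate routes:
N10 → N35 → N21 → N36: 16+15+6 = 37
N10 → N35 → N19 → N21 → N36: 16+15+3+6 = 40
The minimum is 37 ms via N10 → N35 → N21 → N36.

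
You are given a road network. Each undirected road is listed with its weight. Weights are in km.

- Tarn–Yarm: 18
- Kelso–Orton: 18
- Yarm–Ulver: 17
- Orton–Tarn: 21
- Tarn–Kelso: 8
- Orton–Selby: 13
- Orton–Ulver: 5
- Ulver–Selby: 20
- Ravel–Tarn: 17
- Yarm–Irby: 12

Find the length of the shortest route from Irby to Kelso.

38 km

Running Dijkstra from Irby:
Irby: 0
Yarm: 12  (via Irby)
Ulver: 29  (via Yarm)
Tarn: 30  (via Yarm)
Orton: 34  (via Ulver)
Kelso: 38  (via Tarn)
Shortest route: Irby → Yarm → Tarn → Kelso = 38 km.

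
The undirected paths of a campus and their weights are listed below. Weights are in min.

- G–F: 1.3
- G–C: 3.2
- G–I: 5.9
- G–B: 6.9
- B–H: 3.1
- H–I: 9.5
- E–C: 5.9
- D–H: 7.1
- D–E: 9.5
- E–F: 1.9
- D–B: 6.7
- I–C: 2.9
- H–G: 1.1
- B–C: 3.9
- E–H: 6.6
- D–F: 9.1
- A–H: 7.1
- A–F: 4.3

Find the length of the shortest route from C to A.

8.8 min

Candidate routes:
C - G - H - A: 3.2+1.1+7.1 = 11.4
C - G - F - A: 3.2+1.3+4.3 = 8.8
C - E - F - A: 5.9+1.9+4.3 = 12.1
The minimum is 8.8 min via C - G - F - A.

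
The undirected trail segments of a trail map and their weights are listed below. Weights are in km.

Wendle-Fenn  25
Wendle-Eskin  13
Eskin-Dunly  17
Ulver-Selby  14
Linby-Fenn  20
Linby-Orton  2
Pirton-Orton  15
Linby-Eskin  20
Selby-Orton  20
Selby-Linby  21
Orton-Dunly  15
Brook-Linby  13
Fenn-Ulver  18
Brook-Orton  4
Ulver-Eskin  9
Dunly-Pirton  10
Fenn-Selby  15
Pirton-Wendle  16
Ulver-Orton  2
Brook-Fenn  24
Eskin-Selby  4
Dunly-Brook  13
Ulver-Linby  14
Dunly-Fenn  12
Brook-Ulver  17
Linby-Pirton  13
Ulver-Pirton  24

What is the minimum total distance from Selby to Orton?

15 km

Candidate routes:
Selby–Ulver–Orton: 14+2 = 16
Selby–Eskin–Ulver–Orton: 4+9+2 = 15
Cheapest is Selby–Eskin–Ulver–Orton at 15 km.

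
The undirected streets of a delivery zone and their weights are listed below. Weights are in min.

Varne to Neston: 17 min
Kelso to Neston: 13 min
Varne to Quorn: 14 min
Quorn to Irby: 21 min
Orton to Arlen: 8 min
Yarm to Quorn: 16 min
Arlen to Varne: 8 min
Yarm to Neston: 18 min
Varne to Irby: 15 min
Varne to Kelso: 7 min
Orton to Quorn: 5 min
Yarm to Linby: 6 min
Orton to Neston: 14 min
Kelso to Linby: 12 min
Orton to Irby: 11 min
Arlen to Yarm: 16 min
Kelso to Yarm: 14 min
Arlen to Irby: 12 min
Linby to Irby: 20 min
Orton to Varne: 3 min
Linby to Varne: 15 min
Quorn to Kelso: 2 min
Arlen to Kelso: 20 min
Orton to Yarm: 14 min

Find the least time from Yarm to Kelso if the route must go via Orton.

Best Yarm to Orton: Yarm → Orton costing 14
Best Orton to Kelso: Orton → Quorn → Kelso costing 7
Total via Orton: 14 + 7 = 21 min.

21 min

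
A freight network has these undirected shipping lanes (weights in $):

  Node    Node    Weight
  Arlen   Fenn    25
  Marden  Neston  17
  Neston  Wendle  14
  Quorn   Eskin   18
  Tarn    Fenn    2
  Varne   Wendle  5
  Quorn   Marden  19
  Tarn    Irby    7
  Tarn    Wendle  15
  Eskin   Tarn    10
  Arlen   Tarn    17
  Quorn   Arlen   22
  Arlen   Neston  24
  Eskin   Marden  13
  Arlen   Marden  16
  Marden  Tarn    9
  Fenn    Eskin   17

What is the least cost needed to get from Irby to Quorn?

Enumerating some paths:
Irby → Tarn → Marden → Quorn: 7+9+19 = 35
Irby → Tarn → Arlen → Quorn: 7+17+22 = 46
Irby → Tarn → Fenn → Eskin → Quorn: 7+2+17+18 = 44
The minimum is $35 via Irby → Tarn → Marden → Quorn.

$35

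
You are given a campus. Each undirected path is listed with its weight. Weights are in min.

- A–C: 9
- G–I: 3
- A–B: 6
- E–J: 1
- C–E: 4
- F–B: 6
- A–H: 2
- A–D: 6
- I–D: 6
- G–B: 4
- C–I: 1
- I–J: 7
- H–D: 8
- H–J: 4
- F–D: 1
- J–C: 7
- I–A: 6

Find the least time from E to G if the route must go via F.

Shortest E→F: E–C–I–D–F = 12
Shortest F→G: F–B–G = 10
Total via F: 12 + 10 = 22 min.

22 min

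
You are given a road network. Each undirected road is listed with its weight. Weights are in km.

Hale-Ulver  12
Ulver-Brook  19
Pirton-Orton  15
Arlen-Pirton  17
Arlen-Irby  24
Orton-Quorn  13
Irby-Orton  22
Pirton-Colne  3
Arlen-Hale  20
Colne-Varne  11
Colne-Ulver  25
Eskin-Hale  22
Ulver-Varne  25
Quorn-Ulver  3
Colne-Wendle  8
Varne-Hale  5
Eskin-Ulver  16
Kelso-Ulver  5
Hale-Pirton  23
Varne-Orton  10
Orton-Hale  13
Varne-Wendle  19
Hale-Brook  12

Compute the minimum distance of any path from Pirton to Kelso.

Running Dijkstra from Pirton:
Pirton: 0
Colne: 3  (via Pirton)
Wendle: 11  (via Colne)
Varne: 14  (via Colne)
Orton: 15  (via Pirton)
Arlen: 17  (via Pirton)
Hale: 19  (via Varne)
Quorn: 28  (via Orton)
Ulver: 28  (via Colne)
Brook: 31  (via Hale)
Kelso: 33  (via Ulver)
Shortest route: Pirton → Colne → Ulver → Kelso = 33 km.

33 km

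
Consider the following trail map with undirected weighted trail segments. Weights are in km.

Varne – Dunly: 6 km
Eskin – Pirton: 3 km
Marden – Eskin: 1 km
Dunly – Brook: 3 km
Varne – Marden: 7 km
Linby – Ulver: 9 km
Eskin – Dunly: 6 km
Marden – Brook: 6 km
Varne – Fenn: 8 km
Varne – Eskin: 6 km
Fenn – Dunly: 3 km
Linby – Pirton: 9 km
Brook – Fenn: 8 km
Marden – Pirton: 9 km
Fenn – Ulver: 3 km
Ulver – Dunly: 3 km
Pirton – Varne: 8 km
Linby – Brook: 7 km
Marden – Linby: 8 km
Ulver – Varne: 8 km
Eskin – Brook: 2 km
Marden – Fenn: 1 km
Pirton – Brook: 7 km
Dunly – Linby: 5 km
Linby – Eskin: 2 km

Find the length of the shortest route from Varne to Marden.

7 km

Candidate routes:
Varne - Dunly - Fenn - Marden: 6+3+1 = 10
Varne - Marden: 7 = 7
Varne - Fenn - Marden: 8+1 = 9
Cheapest is Varne - Marden at 7 km.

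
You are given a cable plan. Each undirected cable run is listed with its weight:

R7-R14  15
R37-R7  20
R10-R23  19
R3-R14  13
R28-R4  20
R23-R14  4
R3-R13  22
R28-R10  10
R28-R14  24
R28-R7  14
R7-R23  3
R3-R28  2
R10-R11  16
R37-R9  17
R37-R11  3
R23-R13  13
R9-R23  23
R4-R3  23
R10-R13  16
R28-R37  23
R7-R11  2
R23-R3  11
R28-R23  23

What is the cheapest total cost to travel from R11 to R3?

16

Running Dijkstra from R11:
R11: 0
R7: 2  (via R11)
R37: 3  (via R11)
R23: 5  (via R7)
R14: 9  (via R23)
R28: 16  (via R7)
R10: 16  (via R11)
R3: 16  (via R23)
Shortest route: R11–R7–R23–R3 = 16.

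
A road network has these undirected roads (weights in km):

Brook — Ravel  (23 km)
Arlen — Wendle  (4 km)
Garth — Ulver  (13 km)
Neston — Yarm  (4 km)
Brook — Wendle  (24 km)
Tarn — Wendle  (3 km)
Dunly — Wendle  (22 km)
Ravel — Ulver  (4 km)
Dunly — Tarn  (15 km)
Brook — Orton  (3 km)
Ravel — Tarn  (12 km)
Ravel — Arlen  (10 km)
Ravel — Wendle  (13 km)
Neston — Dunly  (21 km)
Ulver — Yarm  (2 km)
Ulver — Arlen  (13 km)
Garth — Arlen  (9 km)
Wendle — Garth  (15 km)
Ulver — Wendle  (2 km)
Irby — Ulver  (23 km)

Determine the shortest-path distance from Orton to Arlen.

Shortest distances from Orton:
Orton: 0
Brook: 3  (via Orton)
Ravel: 26  (via Brook)
Wendle: 27  (via Brook)
Ulver: 29  (via Wendle)
Tarn: 30  (via Wendle)
Yarm: 31  (via Ulver)
Arlen: 31  (via Wendle)
Shortest route: Orton → Brook → Wendle → Arlen = 31 km.

31 km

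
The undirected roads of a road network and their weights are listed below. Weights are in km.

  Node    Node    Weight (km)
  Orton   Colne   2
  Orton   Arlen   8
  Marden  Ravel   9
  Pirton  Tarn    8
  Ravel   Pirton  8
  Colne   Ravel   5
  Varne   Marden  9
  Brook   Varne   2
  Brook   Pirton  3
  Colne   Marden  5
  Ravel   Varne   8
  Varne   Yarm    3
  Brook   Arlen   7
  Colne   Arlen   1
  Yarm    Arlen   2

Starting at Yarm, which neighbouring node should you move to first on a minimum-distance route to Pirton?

Varne

Enumerating some paths:
Yarm - Varne - Ravel - Pirton: 3+8+8 = 19
Yarm - Arlen - Colne - Ravel - Pirton: 2+1+5+8 = 16
Yarm - Varne - Brook - Pirton: 3+2+3 = 8
Yarm - Arlen - Brook - Pirton: 2+7+3 = 12
The minimum is 8 km via Yarm - Varne - Brook - Pirton.
So from Yarm the first move is to Varne.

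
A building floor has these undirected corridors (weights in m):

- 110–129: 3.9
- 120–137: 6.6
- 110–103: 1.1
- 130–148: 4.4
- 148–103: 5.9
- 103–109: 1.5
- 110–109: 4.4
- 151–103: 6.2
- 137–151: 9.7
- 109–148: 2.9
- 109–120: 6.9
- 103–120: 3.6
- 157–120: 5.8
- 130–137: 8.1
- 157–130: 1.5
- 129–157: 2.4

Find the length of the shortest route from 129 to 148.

Enumerating some paths:
129–110–103–148: 3.9+1.1+5.9 = 10.9
129–157–130–148: 2.4+1.5+4.4 = 8.3
129–110–103–109–148: 3.9+1.1+1.5+2.9 = 9.4
The minimum is 8.3 m via 129–157–130–148.

8.3 m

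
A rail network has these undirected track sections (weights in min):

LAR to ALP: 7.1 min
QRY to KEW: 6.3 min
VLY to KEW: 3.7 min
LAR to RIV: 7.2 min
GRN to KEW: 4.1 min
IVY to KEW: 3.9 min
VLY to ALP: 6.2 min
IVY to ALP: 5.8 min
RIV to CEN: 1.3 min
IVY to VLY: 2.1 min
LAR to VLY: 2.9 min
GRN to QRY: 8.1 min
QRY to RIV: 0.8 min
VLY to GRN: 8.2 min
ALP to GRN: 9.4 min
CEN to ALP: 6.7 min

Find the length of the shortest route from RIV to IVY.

11 min

Compare a few routes:
RIV–QRY–KEW–VLY–IVY: 0.8+6.3+3.7+2.1 = 12.9
RIV–LAR–VLY–IVY: 7.2+2.9+2.1 = 12.2
RIV–QRY–KEW–IVY: 0.8+6.3+3.9 = 11
RIV–CEN–ALP–IVY: 1.3+6.7+5.8 = 13.8
The minimum is 11 min via RIV–QRY–KEW–IVY.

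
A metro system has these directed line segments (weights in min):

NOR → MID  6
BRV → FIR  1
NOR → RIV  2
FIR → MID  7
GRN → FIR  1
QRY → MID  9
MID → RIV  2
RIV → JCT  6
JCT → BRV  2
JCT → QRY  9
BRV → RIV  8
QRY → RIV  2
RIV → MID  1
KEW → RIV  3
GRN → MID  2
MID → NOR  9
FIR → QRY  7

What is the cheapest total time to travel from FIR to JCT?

Shortest distances from FIR:
FIR: 0
MID: 7  (via FIR)
QRY: 7  (via FIR)
RIV: 9  (via MID)
JCT: 15  (via RIV)
Shortest route: FIR–MID–RIV–JCT = 15 min.

15 min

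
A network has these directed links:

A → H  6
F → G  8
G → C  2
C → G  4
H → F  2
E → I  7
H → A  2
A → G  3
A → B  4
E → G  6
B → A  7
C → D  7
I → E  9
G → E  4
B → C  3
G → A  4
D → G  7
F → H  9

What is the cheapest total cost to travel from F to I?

19

Running Dijkstra from F:
F: 0
G: 8  (via F)
H: 9  (via F)
C: 10  (via G)
A: 11  (via H)
E: 12  (via G)
B: 15  (via A)
D: 17  (via C)
I: 19  (via E)
Shortest route: F → G → E → I = 19.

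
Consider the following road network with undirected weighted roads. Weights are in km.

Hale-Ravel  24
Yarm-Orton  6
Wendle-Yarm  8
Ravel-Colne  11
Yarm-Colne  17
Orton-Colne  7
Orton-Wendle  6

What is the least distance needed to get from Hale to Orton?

Candidate routes:
Hale - Ravel - Colne - Yarm - Orton: 24+11+17+6 = 58
Hale - Ravel - Colne - Orton: 24+11+7 = 42
Cheapest is Hale - Ravel - Colne - Orton at 42 km.

42 km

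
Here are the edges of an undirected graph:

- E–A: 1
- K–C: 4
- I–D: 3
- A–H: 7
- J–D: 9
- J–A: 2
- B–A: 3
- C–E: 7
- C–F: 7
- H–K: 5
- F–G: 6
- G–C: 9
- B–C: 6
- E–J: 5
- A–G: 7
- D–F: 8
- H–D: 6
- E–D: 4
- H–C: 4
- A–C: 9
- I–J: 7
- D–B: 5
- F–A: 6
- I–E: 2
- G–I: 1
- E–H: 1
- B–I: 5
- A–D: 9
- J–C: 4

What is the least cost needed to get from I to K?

Settle nodes by increasing distance from I:
I: 0
G: 1  (via I)
E: 2  (via I)
A: 3  (via E)
D: 3  (via I)
H: 3  (via E)
B: 5  (via I)
J: 5  (via A)
C: 7  (via H)
F: 7  (via G)
K: 8  (via H)
Shortest route: I–E–H–K = 8.

8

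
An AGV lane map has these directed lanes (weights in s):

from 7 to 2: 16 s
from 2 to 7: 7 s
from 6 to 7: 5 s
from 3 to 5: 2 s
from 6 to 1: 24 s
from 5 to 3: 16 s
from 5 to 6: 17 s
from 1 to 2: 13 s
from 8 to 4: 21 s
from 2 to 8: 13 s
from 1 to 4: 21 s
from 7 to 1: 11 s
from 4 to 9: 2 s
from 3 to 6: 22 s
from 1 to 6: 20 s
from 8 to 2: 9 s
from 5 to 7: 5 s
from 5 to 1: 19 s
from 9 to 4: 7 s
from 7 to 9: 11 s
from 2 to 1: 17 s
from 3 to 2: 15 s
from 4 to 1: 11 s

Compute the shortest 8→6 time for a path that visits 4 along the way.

Best 8 to 4: 8 → 4 costing 21
Shortest 4→6: 4 → 1 → 6 = 31
Total via 4: 21 + 31 = 52 s.

52 s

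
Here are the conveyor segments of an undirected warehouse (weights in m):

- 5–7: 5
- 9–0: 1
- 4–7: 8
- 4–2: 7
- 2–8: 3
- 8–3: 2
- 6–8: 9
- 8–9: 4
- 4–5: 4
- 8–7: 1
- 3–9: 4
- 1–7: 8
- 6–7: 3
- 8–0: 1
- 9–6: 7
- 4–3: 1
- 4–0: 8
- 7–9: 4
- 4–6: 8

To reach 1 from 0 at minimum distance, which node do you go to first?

8

Enumerating some paths:
0 - 9 - 7 - 1: 1+4+8 = 13
0 - 8 - 7 - 1: 1+1+8 = 10
0 - 9 - 8 - 7 - 1: 1+4+1+8 = 14
Cheapest is 0 - 8 - 7 - 1 at 10 m.
So from 0 the first move is to 8.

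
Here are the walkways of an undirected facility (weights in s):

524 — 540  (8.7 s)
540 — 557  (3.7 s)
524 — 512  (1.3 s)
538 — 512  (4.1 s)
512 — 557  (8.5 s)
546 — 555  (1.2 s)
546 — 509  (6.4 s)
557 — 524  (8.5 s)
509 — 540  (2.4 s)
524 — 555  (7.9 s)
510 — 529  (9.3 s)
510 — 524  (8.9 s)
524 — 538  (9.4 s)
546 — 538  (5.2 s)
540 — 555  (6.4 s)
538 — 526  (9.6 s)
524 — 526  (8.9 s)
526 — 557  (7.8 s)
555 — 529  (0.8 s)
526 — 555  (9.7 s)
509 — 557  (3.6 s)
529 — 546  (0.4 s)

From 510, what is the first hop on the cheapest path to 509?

529

Candidate routes:
510 - 529 - 546 - 509: 9.3+0.4+6.4 = 16.1
510 - 529 - 546 - 555 - 540 - 509: 9.3+0.4+1.2+6.4+2.4 = 19.7
510 - 529 - 555 - 540 - 509: 9.3+0.8+6.4+2.4 = 18.9
510 - 529 - 555 - 546 - 509: 9.3+0.8+1.2+6.4 = 17.7
The minimum is 16.1 s via 510 - 529 - 546 - 509.
So from 510 the first move is to 529.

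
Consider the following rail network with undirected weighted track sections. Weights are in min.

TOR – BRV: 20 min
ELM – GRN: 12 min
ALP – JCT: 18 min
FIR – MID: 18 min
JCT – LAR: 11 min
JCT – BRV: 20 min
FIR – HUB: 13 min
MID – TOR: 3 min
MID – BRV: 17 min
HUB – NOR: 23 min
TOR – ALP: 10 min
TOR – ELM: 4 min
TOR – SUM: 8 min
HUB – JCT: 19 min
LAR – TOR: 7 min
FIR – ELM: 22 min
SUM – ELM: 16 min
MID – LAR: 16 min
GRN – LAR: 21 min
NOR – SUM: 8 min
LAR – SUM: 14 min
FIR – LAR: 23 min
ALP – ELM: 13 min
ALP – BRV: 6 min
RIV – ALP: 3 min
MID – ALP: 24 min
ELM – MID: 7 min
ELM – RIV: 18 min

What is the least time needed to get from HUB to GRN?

Enumerating some paths:
HUB - FIR - ELM - GRN: 13+22+12 = 47
HUB - FIR - MID - TOR - ELM - GRN: 13+18+3+4+12 = 50
HUB - FIR - MID - ELM - GRN: 13+18+7+12 = 50
The minimum is 47 min via HUB - FIR - ELM - GRN.

47 min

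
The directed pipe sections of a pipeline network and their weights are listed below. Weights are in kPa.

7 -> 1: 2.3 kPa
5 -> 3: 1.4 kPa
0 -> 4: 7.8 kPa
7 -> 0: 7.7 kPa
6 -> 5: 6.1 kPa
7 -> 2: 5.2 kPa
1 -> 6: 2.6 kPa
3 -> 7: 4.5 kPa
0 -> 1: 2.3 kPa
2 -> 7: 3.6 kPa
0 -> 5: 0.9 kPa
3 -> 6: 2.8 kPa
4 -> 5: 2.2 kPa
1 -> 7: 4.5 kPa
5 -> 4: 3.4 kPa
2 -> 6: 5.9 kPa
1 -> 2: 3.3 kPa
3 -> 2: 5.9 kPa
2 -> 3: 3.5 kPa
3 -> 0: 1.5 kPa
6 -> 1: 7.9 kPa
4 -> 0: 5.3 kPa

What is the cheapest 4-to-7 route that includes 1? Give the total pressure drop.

Best 4 to 1: 4 → 5 → 3 → 0 → 1 costing 7.4
Shortest 1→7: 1 → 7 = 4.5
Total via 1: 7.4 + 4.5 = 11.9 kPa.

11.9 kPa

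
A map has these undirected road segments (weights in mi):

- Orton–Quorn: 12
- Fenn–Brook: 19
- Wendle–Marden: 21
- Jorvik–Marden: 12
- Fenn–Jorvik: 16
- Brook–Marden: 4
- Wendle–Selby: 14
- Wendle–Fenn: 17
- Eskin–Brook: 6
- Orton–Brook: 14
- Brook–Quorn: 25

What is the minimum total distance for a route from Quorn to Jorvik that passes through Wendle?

83 mi

Shortest Quorn→Wendle: Quorn–Brook–Marden–Wendle = 50
Best Wendle to Jorvik: Wendle–Fenn–Jorvik costing 33
Total via Wendle: 50 + 33 = 83 mi.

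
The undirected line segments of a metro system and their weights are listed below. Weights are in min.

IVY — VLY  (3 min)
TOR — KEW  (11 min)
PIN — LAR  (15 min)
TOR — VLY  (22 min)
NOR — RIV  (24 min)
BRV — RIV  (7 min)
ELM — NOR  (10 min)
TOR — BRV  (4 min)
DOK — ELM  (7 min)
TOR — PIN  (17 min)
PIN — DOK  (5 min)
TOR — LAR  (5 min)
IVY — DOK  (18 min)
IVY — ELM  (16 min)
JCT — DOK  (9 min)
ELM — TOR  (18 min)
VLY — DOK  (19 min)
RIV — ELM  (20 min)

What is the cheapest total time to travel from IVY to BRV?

29 min

Settle nodes by increasing distance from IVY:
IVY: 0
VLY: 3  (via IVY)
ELM: 16  (via IVY)
DOK: 18  (via IVY)
PIN: 23  (via DOK)
TOR: 25  (via VLY)
NOR: 26  (via ELM)
JCT: 27  (via DOK)
BRV: 29  (via TOR)
Shortest route: IVY → VLY → TOR → BRV = 29 min.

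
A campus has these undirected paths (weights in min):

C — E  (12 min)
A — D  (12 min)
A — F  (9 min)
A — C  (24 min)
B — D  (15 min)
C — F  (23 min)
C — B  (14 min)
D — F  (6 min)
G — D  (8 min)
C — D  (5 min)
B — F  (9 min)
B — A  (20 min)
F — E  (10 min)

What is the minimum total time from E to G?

24 min

Settle nodes by increasing distance from E:
E: 0
F: 10  (via E)
C: 12  (via E)
D: 16  (via F)
A: 19  (via F)
B: 19  (via F)
G: 24  (via D)
Shortest route: E–F–D–G = 24 min.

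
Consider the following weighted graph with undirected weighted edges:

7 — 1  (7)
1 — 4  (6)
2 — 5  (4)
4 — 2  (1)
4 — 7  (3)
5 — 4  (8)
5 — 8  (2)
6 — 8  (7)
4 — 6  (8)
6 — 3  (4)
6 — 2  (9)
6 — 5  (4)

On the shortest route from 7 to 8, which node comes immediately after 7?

Compare a few routes:
7 → 4 → 5 → 8: 3+8+2 = 13
7 → 4 → 2 → 5 → 8: 3+1+4+2 = 10
The minimum is 10 via 7 → 4 → 2 → 5 → 8.
So from 7 the first move is to 4.

4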